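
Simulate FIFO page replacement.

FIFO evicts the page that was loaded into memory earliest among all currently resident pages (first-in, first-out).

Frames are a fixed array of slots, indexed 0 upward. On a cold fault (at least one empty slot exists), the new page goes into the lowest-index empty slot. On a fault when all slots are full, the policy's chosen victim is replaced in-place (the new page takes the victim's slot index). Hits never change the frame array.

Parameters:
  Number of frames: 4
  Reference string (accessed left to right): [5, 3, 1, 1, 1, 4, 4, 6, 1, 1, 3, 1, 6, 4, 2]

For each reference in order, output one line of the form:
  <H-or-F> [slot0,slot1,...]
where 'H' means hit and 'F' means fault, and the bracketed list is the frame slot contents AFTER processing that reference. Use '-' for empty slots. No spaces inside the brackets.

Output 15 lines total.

F [5,-,-,-]
F [5,3,-,-]
F [5,3,1,-]
H [5,3,1,-]
H [5,3,1,-]
F [5,3,1,4]
H [5,3,1,4]
F [6,3,1,4]
H [6,3,1,4]
H [6,3,1,4]
H [6,3,1,4]
H [6,3,1,4]
H [6,3,1,4]
H [6,3,1,4]
F [6,2,1,4]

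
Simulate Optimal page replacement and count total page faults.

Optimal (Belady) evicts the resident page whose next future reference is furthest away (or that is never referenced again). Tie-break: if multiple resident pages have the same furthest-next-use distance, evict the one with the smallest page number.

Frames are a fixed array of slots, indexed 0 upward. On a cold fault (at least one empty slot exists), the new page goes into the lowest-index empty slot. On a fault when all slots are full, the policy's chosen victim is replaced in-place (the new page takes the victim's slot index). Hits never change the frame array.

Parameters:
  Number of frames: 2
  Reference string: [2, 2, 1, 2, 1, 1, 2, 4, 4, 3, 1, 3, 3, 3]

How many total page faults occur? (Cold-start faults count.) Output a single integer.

Answer: 4

Derivation:
Step 0: ref 2 → FAULT, frames=[2,-]
Step 1: ref 2 → HIT, frames=[2,-]
Step 2: ref 1 → FAULT, frames=[2,1]
Step 3: ref 2 → HIT, frames=[2,1]
Step 4: ref 1 → HIT, frames=[2,1]
Step 5: ref 1 → HIT, frames=[2,1]
Step 6: ref 2 → HIT, frames=[2,1]
Step 7: ref 4 → FAULT (evict 2), frames=[4,1]
Step 8: ref 4 → HIT, frames=[4,1]
Step 9: ref 3 → FAULT (evict 4), frames=[3,1]
Step 10: ref 1 → HIT, frames=[3,1]
Step 11: ref 3 → HIT, frames=[3,1]
Step 12: ref 3 → HIT, frames=[3,1]
Step 13: ref 3 → HIT, frames=[3,1]
Total faults: 4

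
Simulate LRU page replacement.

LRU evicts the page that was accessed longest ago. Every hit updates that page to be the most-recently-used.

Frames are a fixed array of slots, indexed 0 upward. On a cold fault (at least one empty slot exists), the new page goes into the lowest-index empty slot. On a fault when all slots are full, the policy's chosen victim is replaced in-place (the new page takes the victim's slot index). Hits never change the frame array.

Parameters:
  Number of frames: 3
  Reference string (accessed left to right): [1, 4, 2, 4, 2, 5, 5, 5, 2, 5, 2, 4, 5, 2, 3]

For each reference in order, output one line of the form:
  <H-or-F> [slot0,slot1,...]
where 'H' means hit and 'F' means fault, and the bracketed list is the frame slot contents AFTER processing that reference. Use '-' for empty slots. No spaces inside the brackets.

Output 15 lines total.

F [1,-,-]
F [1,4,-]
F [1,4,2]
H [1,4,2]
H [1,4,2]
F [5,4,2]
H [5,4,2]
H [5,4,2]
H [5,4,2]
H [5,4,2]
H [5,4,2]
H [5,4,2]
H [5,4,2]
H [5,4,2]
F [5,3,2]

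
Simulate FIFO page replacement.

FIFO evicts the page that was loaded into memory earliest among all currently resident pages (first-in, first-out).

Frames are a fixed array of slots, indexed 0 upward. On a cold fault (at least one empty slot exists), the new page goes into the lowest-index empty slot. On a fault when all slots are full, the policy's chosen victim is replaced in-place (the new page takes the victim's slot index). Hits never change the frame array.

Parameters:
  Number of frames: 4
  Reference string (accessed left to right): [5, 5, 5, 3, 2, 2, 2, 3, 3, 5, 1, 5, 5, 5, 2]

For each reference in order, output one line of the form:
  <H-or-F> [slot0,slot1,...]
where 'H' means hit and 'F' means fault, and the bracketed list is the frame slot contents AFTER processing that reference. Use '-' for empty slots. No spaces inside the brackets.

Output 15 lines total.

F [5,-,-,-]
H [5,-,-,-]
H [5,-,-,-]
F [5,3,-,-]
F [5,3,2,-]
H [5,3,2,-]
H [5,3,2,-]
H [5,3,2,-]
H [5,3,2,-]
H [5,3,2,-]
F [5,3,2,1]
H [5,3,2,1]
H [5,3,2,1]
H [5,3,2,1]
H [5,3,2,1]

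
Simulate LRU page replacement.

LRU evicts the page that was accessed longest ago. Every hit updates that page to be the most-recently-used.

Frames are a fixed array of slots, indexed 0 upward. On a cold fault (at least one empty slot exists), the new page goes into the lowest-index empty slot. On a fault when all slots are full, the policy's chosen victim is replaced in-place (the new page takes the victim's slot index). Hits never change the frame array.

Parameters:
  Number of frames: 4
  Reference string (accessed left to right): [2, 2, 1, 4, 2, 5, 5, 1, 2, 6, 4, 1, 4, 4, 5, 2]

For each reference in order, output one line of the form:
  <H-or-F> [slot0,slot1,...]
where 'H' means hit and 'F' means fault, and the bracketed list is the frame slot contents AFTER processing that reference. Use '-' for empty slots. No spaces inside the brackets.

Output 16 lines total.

F [2,-,-,-]
H [2,-,-,-]
F [2,1,-,-]
F [2,1,4,-]
H [2,1,4,-]
F [2,1,4,5]
H [2,1,4,5]
H [2,1,4,5]
H [2,1,4,5]
F [2,1,6,5]
F [2,1,6,4]
H [2,1,6,4]
H [2,1,6,4]
H [2,1,6,4]
F [5,1,6,4]
F [5,1,2,4]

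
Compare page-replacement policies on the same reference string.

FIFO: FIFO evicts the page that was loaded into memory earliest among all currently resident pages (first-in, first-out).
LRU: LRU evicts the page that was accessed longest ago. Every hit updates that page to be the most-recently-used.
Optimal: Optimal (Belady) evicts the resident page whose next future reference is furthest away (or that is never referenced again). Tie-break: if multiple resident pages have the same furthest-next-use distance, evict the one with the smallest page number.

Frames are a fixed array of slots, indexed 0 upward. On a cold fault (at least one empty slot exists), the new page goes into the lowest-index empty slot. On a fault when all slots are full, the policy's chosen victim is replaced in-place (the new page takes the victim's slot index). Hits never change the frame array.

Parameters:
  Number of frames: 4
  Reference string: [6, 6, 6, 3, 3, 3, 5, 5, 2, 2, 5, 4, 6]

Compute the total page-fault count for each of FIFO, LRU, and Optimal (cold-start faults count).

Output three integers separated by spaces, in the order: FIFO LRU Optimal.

Answer: 6 6 5

Derivation:
--- FIFO ---
  step 0: ref 6 -> FAULT, frames=[6,-,-,-] (faults so far: 1)
  step 1: ref 6 -> HIT, frames=[6,-,-,-] (faults so far: 1)
  step 2: ref 6 -> HIT, frames=[6,-,-,-] (faults so far: 1)
  step 3: ref 3 -> FAULT, frames=[6,3,-,-] (faults so far: 2)
  step 4: ref 3 -> HIT, frames=[6,3,-,-] (faults so far: 2)
  step 5: ref 3 -> HIT, frames=[6,3,-,-] (faults so far: 2)
  step 6: ref 5 -> FAULT, frames=[6,3,5,-] (faults so far: 3)
  step 7: ref 5 -> HIT, frames=[6,3,5,-] (faults so far: 3)
  step 8: ref 2 -> FAULT, frames=[6,3,5,2] (faults so far: 4)
  step 9: ref 2 -> HIT, frames=[6,3,5,2] (faults so far: 4)
  step 10: ref 5 -> HIT, frames=[6,3,5,2] (faults so far: 4)
  step 11: ref 4 -> FAULT, evict 6, frames=[4,3,5,2] (faults so far: 5)
  step 12: ref 6 -> FAULT, evict 3, frames=[4,6,5,2] (faults so far: 6)
  FIFO total faults: 6
--- LRU ---
  step 0: ref 6 -> FAULT, frames=[6,-,-,-] (faults so far: 1)
  step 1: ref 6 -> HIT, frames=[6,-,-,-] (faults so far: 1)
  step 2: ref 6 -> HIT, frames=[6,-,-,-] (faults so far: 1)
  step 3: ref 3 -> FAULT, frames=[6,3,-,-] (faults so far: 2)
  step 4: ref 3 -> HIT, frames=[6,3,-,-] (faults so far: 2)
  step 5: ref 3 -> HIT, frames=[6,3,-,-] (faults so far: 2)
  step 6: ref 5 -> FAULT, frames=[6,3,5,-] (faults so far: 3)
  step 7: ref 5 -> HIT, frames=[6,3,5,-] (faults so far: 3)
  step 8: ref 2 -> FAULT, frames=[6,3,5,2] (faults so far: 4)
  step 9: ref 2 -> HIT, frames=[6,3,5,2] (faults so far: 4)
  step 10: ref 5 -> HIT, frames=[6,3,5,2] (faults so far: 4)
  step 11: ref 4 -> FAULT, evict 6, frames=[4,3,5,2] (faults so far: 5)
  step 12: ref 6 -> FAULT, evict 3, frames=[4,6,5,2] (faults so far: 6)
  LRU total faults: 6
--- Optimal ---
  step 0: ref 6 -> FAULT, frames=[6,-,-,-] (faults so far: 1)
  step 1: ref 6 -> HIT, frames=[6,-,-,-] (faults so far: 1)
  step 2: ref 6 -> HIT, frames=[6,-,-,-] (faults so far: 1)
  step 3: ref 3 -> FAULT, frames=[6,3,-,-] (faults so far: 2)
  step 4: ref 3 -> HIT, frames=[6,3,-,-] (faults so far: 2)
  step 5: ref 3 -> HIT, frames=[6,3,-,-] (faults so far: 2)
  step 6: ref 5 -> FAULT, frames=[6,3,5,-] (faults so far: 3)
  step 7: ref 5 -> HIT, frames=[6,3,5,-] (faults so far: 3)
  step 8: ref 2 -> FAULT, frames=[6,3,5,2] (faults so far: 4)
  step 9: ref 2 -> HIT, frames=[6,3,5,2] (faults so far: 4)
  step 10: ref 5 -> HIT, frames=[6,3,5,2] (faults so far: 4)
  step 11: ref 4 -> FAULT, evict 2, frames=[6,3,5,4] (faults so far: 5)
  step 12: ref 6 -> HIT, frames=[6,3,5,4] (faults so far: 5)
  Optimal total faults: 5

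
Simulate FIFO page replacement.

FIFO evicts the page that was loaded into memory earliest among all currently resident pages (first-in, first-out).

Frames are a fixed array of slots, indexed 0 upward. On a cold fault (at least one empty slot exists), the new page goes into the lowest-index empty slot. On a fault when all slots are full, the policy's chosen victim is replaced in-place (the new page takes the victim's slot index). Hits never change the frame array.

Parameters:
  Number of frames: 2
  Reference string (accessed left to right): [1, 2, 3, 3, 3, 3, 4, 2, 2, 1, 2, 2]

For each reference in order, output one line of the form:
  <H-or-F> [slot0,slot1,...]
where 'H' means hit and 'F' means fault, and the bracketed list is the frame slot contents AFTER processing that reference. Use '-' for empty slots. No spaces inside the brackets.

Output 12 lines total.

F [1,-]
F [1,2]
F [3,2]
H [3,2]
H [3,2]
H [3,2]
F [3,4]
F [2,4]
H [2,4]
F [2,1]
H [2,1]
H [2,1]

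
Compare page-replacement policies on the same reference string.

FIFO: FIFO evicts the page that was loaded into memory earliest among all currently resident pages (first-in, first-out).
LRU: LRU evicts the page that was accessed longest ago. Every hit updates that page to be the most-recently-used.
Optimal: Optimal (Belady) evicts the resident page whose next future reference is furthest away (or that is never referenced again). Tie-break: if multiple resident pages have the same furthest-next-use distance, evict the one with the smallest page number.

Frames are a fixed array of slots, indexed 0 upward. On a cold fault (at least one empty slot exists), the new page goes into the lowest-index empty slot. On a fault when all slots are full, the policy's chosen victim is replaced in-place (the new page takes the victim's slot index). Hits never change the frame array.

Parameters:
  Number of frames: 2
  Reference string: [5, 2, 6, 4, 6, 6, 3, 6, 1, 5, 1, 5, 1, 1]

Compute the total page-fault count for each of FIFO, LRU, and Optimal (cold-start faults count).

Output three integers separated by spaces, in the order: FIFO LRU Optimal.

Answer: 8 7 7

Derivation:
--- FIFO ---
  step 0: ref 5 -> FAULT, frames=[5,-] (faults so far: 1)
  step 1: ref 2 -> FAULT, frames=[5,2] (faults so far: 2)
  step 2: ref 6 -> FAULT, evict 5, frames=[6,2] (faults so far: 3)
  step 3: ref 4 -> FAULT, evict 2, frames=[6,4] (faults so far: 4)
  step 4: ref 6 -> HIT, frames=[6,4] (faults so far: 4)
  step 5: ref 6 -> HIT, frames=[6,4] (faults so far: 4)
  step 6: ref 3 -> FAULT, evict 6, frames=[3,4] (faults so far: 5)
  step 7: ref 6 -> FAULT, evict 4, frames=[3,6] (faults so far: 6)
  step 8: ref 1 -> FAULT, evict 3, frames=[1,6] (faults so far: 7)
  step 9: ref 5 -> FAULT, evict 6, frames=[1,5] (faults so far: 8)
  step 10: ref 1 -> HIT, frames=[1,5] (faults so far: 8)
  step 11: ref 5 -> HIT, frames=[1,5] (faults so far: 8)
  step 12: ref 1 -> HIT, frames=[1,5] (faults so far: 8)
  step 13: ref 1 -> HIT, frames=[1,5] (faults so far: 8)
  FIFO total faults: 8
--- LRU ---
  step 0: ref 5 -> FAULT, frames=[5,-] (faults so far: 1)
  step 1: ref 2 -> FAULT, frames=[5,2] (faults so far: 2)
  step 2: ref 6 -> FAULT, evict 5, frames=[6,2] (faults so far: 3)
  step 3: ref 4 -> FAULT, evict 2, frames=[6,4] (faults so far: 4)
  step 4: ref 6 -> HIT, frames=[6,4] (faults so far: 4)
  step 5: ref 6 -> HIT, frames=[6,4] (faults so far: 4)
  step 6: ref 3 -> FAULT, evict 4, frames=[6,3] (faults so far: 5)
  step 7: ref 6 -> HIT, frames=[6,3] (faults so far: 5)
  step 8: ref 1 -> FAULT, evict 3, frames=[6,1] (faults so far: 6)
  step 9: ref 5 -> FAULT, evict 6, frames=[5,1] (faults so far: 7)
  step 10: ref 1 -> HIT, frames=[5,1] (faults so far: 7)
  step 11: ref 5 -> HIT, frames=[5,1] (faults so far: 7)
  step 12: ref 1 -> HIT, frames=[5,1] (faults so far: 7)
  step 13: ref 1 -> HIT, frames=[5,1] (faults so far: 7)
  LRU total faults: 7
--- Optimal ---
  step 0: ref 5 -> FAULT, frames=[5,-] (faults so far: 1)
  step 1: ref 2 -> FAULT, frames=[5,2] (faults so far: 2)
  step 2: ref 6 -> FAULT, evict 2, frames=[5,6] (faults so far: 3)
  step 3: ref 4 -> FAULT, evict 5, frames=[4,6] (faults so far: 4)
  step 4: ref 6 -> HIT, frames=[4,6] (faults so far: 4)
  step 5: ref 6 -> HIT, frames=[4,6] (faults so far: 4)
  step 6: ref 3 -> FAULT, evict 4, frames=[3,6] (faults so far: 5)
  step 7: ref 6 -> HIT, frames=[3,6] (faults so far: 5)
  step 8: ref 1 -> FAULT, evict 3, frames=[1,6] (faults so far: 6)
  step 9: ref 5 -> FAULT, evict 6, frames=[1,5] (faults so far: 7)
  step 10: ref 1 -> HIT, frames=[1,5] (faults so far: 7)
  step 11: ref 5 -> HIT, frames=[1,5] (faults so far: 7)
  step 12: ref 1 -> HIT, frames=[1,5] (faults so far: 7)
  step 13: ref 1 -> HIT, frames=[1,5] (faults so far: 7)
  Optimal total faults: 7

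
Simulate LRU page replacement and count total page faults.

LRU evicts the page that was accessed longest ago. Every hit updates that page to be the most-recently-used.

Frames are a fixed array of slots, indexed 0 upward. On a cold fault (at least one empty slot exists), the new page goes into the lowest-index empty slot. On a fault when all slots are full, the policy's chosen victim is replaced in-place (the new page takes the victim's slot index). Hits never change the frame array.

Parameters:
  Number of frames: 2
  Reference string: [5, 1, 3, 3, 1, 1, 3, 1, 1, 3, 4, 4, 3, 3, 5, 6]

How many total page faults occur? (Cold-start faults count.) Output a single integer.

Step 0: ref 5 → FAULT, frames=[5,-]
Step 1: ref 1 → FAULT, frames=[5,1]
Step 2: ref 3 → FAULT (evict 5), frames=[3,1]
Step 3: ref 3 → HIT, frames=[3,1]
Step 4: ref 1 → HIT, frames=[3,1]
Step 5: ref 1 → HIT, frames=[3,1]
Step 6: ref 3 → HIT, frames=[3,1]
Step 7: ref 1 → HIT, frames=[3,1]
Step 8: ref 1 → HIT, frames=[3,1]
Step 9: ref 3 → HIT, frames=[3,1]
Step 10: ref 4 → FAULT (evict 1), frames=[3,4]
Step 11: ref 4 → HIT, frames=[3,4]
Step 12: ref 3 → HIT, frames=[3,4]
Step 13: ref 3 → HIT, frames=[3,4]
Step 14: ref 5 → FAULT (evict 4), frames=[3,5]
Step 15: ref 6 → FAULT (evict 3), frames=[6,5]
Total faults: 6

Answer: 6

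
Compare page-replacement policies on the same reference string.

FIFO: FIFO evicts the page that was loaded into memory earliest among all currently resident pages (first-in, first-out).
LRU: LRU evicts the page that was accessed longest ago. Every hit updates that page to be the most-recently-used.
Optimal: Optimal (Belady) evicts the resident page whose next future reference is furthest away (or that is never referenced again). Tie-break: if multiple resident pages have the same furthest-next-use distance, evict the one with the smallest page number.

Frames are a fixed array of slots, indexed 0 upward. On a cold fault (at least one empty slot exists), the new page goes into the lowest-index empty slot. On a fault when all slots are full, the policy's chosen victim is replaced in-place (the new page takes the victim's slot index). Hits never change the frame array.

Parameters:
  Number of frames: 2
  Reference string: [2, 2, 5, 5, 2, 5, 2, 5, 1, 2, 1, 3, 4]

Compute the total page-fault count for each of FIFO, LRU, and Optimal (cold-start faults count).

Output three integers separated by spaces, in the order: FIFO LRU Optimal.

--- FIFO ---
  step 0: ref 2 -> FAULT, frames=[2,-] (faults so far: 1)
  step 1: ref 2 -> HIT, frames=[2,-] (faults so far: 1)
  step 2: ref 5 -> FAULT, frames=[2,5] (faults so far: 2)
  step 3: ref 5 -> HIT, frames=[2,5] (faults so far: 2)
  step 4: ref 2 -> HIT, frames=[2,5] (faults so far: 2)
  step 5: ref 5 -> HIT, frames=[2,5] (faults so far: 2)
  step 6: ref 2 -> HIT, frames=[2,5] (faults so far: 2)
  step 7: ref 5 -> HIT, frames=[2,5] (faults so far: 2)
  step 8: ref 1 -> FAULT, evict 2, frames=[1,5] (faults so far: 3)
  step 9: ref 2 -> FAULT, evict 5, frames=[1,2] (faults so far: 4)
  step 10: ref 1 -> HIT, frames=[1,2] (faults so far: 4)
  step 11: ref 3 -> FAULT, evict 1, frames=[3,2] (faults so far: 5)
  step 12: ref 4 -> FAULT, evict 2, frames=[3,4] (faults so far: 6)
  FIFO total faults: 6
--- LRU ---
  step 0: ref 2 -> FAULT, frames=[2,-] (faults so far: 1)
  step 1: ref 2 -> HIT, frames=[2,-] (faults so far: 1)
  step 2: ref 5 -> FAULT, frames=[2,5] (faults so far: 2)
  step 3: ref 5 -> HIT, frames=[2,5] (faults so far: 2)
  step 4: ref 2 -> HIT, frames=[2,5] (faults so far: 2)
  step 5: ref 5 -> HIT, frames=[2,5] (faults so far: 2)
  step 6: ref 2 -> HIT, frames=[2,5] (faults so far: 2)
  step 7: ref 5 -> HIT, frames=[2,5] (faults so far: 2)
  step 8: ref 1 -> FAULT, evict 2, frames=[1,5] (faults so far: 3)
  step 9: ref 2 -> FAULT, evict 5, frames=[1,2] (faults so far: 4)
  step 10: ref 1 -> HIT, frames=[1,2] (faults so far: 4)
  step 11: ref 3 -> FAULT, evict 2, frames=[1,3] (faults so far: 5)
  step 12: ref 4 -> FAULT, evict 1, frames=[4,3] (faults so far: 6)
  LRU total faults: 6
--- Optimal ---
  step 0: ref 2 -> FAULT, frames=[2,-] (faults so far: 1)
  step 1: ref 2 -> HIT, frames=[2,-] (faults so far: 1)
  step 2: ref 5 -> FAULT, frames=[2,5] (faults so far: 2)
  step 3: ref 5 -> HIT, frames=[2,5] (faults so far: 2)
  step 4: ref 2 -> HIT, frames=[2,5] (faults so far: 2)
  step 5: ref 5 -> HIT, frames=[2,5] (faults so far: 2)
  step 6: ref 2 -> HIT, frames=[2,5] (faults so far: 2)
  step 7: ref 5 -> HIT, frames=[2,5] (faults so far: 2)
  step 8: ref 1 -> FAULT, evict 5, frames=[2,1] (faults so far: 3)
  step 9: ref 2 -> HIT, frames=[2,1] (faults so far: 3)
  step 10: ref 1 -> HIT, frames=[2,1] (faults so far: 3)
  step 11: ref 3 -> FAULT, evict 1, frames=[2,3] (faults so far: 4)
  step 12: ref 4 -> FAULT, evict 2, frames=[4,3] (faults so far: 5)
  Optimal total faults: 5

Answer: 6 6 5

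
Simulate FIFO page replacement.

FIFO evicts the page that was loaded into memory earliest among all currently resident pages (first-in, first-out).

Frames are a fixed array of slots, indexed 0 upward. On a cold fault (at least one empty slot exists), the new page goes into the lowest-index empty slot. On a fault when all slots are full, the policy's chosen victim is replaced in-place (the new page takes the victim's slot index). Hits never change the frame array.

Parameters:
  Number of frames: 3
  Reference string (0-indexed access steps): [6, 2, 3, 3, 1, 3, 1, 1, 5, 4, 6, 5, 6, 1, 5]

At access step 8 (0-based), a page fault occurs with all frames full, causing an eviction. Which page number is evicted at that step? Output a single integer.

Answer: 2

Derivation:
Step 0: ref 6 -> FAULT, frames=[6,-,-]
Step 1: ref 2 -> FAULT, frames=[6,2,-]
Step 2: ref 3 -> FAULT, frames=[6,2,3]
Step 3: ref 3 -> HIT, frames=[6,2,3]
Step 4: ref 1 -> FAULT, evict 6, frames=[1,2,3]
Step 5: ref 3 -> HIT, frames=[1,2,3]
Step 6: ref 1 -> HIT, frames=[1,2,3]
Step 7: ref 1 -> HIT, frames=[1,2,3]
Step 8: ref 5 -> FAULT, evict 2, frames=[1,5,3]
At step 8: evicted page 2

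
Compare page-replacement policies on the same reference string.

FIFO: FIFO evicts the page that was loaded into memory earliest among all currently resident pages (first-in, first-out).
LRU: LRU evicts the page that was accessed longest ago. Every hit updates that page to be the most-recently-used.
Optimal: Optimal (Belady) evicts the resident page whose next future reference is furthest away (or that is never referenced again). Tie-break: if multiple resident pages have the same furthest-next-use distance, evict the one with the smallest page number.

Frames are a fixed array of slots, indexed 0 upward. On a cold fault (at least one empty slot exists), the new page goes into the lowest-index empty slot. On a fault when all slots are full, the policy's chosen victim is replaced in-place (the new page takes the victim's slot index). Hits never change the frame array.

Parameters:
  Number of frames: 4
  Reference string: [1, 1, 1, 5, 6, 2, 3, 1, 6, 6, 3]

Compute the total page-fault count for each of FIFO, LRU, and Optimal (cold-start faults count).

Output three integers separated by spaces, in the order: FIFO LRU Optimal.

Answer: 6 6 5

Derivation:
--- FIFO ---
  step 0: ref 1 -> FAULT, frames=[1,-,-,-] (faults so far: 1)
  step 1: ref 1 -> HIT, frames=[1,-,-,-] (faults so far: 1)
  step 2: ref 1 -> HIT, frames=[1,-,-,-] (faults so far: 1)
  step 3: ref 5 -> FAULT, frames=[1,5,-,-] (faults so far: 2)
  step 4: ref 6 -> FAULT, frames=[1,5,6,-] (faults so far: 3)
  step 5: ref 2 -> FAULT, frames=[1,5,6,2] (faults so far: 4)
  step 6: ref 3 -> FAULT, evict 1, frames=[3,5,6,2] (faults so far: 5)
  step 7: ref 1 -> FAULT, evict 5, frames=[3,1,6,2] (faults so far: 6)
  step 8: ref 6 -> HIT, frames=[3,1,6,2] (faults so far: 6)
  step 9: ref 6 -> HIT, frames=[3,1,6,2] (faults so far: 6)
  step 10: ref 3 -> HIT, frames=[3,1,6,2] (faults so far: 6)
  FIFO total faults: 6
--- LRU ---
  step 0: ref 1 -> FAULT, frames=[1,-,-,-] (faults so far: 1)
  step 1: ref 1 -> HIT, frames=[1,-,-,-] (faults so far: 1)
  step 2: ref 1 -> HIT, frames=[1,-,-,-] (faults so far: 1)
  step 3: ref 5 -> FAULT, frames=[1,5,-,-] (faults so far: 2)
  step 4: ref 6 -> FAULT, frames=[1,5,6,-] (faults so far: 3)
  step 5: ref 2 -> FAULT, frames=[1,5,6,2] (faults so far: 4)
  step 6: ref 3 -> FAULT, evict 1, frames=[3,5,6,2] (faults so far: 5)
  step 7: ref 1 -> FAULT, evict 5, frames=[3,1,6,2] (faults so far: 6)
  step 8: ref 6 -> HIT, frames=[3,1,6,2] (faults so far: 6)
  step 9: ref 6 -> HIT, frames=[3,1,6,2] (faults so far: 6)
  step 10: ref 3 -> HIT, frames=[3,1,6,2] (faults so far: 6)
  LRU total faults: 6
--- Optimal ---
  step 0: ref 1 -> FAULT, frames=[1,-,-,-] (faults so far: 1)
  step 1: ref 1 -> HIT, frames=[1,-,-,-] (faults so far: 1)
  step 2: ref 1 -> HIT, frames=[1,-,-,-] (faults so far: 1)
  step 3: ref 5 -> FAULT, frames=[1,5,-,-] (faults so far: 2)
  step 4: ref 6 -> FAULT, frames=[1,5,6,-] (faults so far: 3)
  step 5: ref 2 -> FAULT, frames=[1,5,6,2] (faults so far: 4)
  step 6: ref 3 -> FAULT, evict 2, frames=[1,5,6,3] (faults so far: 5)
  step 7: ref 1 -> HIT, frames=[1,5,6,3] (faults so far: 5)
  step 8: ref 6 -> HIT, frames=[1,5,6,3] (faults so far: 5)
  step 9: ref 6 -> HIT, frames=[1,5,6,3] (faults so far: 5)
  step 10: ref 3 -> HIT, frames=[1,5,6,3] (faults so far: 5)
  Optimal total faults: 5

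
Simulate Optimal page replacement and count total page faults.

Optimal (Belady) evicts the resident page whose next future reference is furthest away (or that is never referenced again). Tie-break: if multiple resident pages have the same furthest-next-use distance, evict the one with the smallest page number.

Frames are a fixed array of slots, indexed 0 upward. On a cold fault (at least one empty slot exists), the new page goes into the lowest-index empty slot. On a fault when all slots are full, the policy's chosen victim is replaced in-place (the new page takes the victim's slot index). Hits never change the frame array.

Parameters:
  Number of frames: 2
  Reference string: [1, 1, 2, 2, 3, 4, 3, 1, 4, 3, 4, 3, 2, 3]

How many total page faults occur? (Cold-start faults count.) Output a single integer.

Answer: 7

Derivation:
Step 0: ref 1 → FAULT, frames=[1,-]
Step 1: ref 1 → HIT, frames=[1,-]
Step 2: ref 2 → FAULT, frames=[1,2]
Step 3: ref 2 → HIT, frames=[1,2]
Step 4: ref 3 → FAULT (evict 2), frames=[1,3]
Step 5: ref 4 → FAULT (evict 1), frames=[4,3]
Step 6: ref 3 → HIT, frames=[4,3]
Step 7: ref 1 → FAULT (evict 3), frames=[4,1]
Step 8: ref 4 → HIT, frames=[4,1]
Step 9: ref 3 → FAULT (evict 1), frames=[4,3]
Step 10: ref 4 → HIT, frames=[4,3]
Step 11: ref 3 → HIT, frames=[4,3]
Step 12: ref 2 → FAULT (evict 4), frames=[2,3]
Step 13: ref 3 → HIT, frames=[2,3]
Total faults: 7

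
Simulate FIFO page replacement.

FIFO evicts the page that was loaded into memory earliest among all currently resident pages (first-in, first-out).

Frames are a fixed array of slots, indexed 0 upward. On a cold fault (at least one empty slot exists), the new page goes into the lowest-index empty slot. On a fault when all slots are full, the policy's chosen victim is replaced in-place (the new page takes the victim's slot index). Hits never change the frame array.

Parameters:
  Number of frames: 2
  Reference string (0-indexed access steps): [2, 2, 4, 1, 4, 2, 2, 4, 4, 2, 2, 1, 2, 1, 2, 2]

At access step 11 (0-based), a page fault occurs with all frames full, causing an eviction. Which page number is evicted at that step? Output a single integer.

Step 0: ref 2 -> FAULT, frames=[2,-]
Step 1: ref 2 -> HIT, frames=[2,-]
Step 2: ref 4 -> FAULT, frames=[2,4]
Step 3: ref 1 -> FAULT, evict 2, frames=[1,4]
Step 4: ref 4 -> HIT, frames=[1,4]
Step 5: ref 2 -> FAULT, evict 4, frames=[1,2]
Step 6: ref 2 -> HIT, frames=[1,2]
Step 7: ref 4 -> FAULT, evict 1, frames=[4,2]
Step 8: ref 4 -> HIT, frames=[4,2]
Step 9: ref 2 -> HIT, frames=[4,2]
Step 10: ref 2 -> HIT, frames=[4,2]
Step 11: ref 1 -> FAULT, evict 2, frames=[4,1]
At step 11: evicted page 2

Answer: 2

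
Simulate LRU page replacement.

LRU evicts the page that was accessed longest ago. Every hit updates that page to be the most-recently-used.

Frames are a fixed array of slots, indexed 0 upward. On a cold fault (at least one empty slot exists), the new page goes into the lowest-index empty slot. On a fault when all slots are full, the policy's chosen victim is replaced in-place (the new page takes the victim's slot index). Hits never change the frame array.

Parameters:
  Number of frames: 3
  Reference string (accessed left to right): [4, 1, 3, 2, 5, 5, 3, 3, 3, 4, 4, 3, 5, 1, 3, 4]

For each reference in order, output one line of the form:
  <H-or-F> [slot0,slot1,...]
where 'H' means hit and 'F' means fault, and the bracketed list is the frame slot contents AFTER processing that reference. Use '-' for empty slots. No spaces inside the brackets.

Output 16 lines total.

F [4,-,-]
F [4,1,-]
F [4,1,3]
F [2,1,3]
F [2,5,3]
H [2,5,3]
H [2,5,3]
H [2,5,3]
H [2,5,3]
F [4,5,3]
H [4,5,3]
H [4,5,3]
H [4,5,3]
F [1,5,3]
H [1,5,3]
F [1,4,3]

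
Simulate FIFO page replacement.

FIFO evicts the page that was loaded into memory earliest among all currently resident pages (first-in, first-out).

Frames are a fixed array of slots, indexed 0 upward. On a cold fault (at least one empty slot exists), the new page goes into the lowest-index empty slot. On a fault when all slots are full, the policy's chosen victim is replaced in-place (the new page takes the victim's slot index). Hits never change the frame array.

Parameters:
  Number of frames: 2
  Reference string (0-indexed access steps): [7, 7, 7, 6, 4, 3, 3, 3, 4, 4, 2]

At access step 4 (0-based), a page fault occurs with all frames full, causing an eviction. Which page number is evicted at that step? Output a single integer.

Step 0: ref 7 -> FAULT, frames=[7,-]
Step 1: ref 7 -> HIT, frames=[7,-]
Step 2: ref 7 -> HIT, frames=[7,-]
Step 3: ref 6 -> FAULT, frames=[7,6]
Step 4: ref 4 -> FAULT, evict 7, frames=[4,6]
At step 4: evicted page 7

Answer: 7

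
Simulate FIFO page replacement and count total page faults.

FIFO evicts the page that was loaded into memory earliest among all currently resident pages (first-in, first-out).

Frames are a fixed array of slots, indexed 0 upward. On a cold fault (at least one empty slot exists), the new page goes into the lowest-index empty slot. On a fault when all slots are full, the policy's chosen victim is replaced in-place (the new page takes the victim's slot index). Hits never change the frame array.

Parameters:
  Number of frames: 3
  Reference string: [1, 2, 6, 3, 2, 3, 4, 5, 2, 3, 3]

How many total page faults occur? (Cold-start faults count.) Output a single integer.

Step 0: ref 1 → FAULT, frames=[1,-,-]
Step 1: ref 2 → FAULT, frames=[1,2,-]
Step 2: ref 6 → FAULT, frames=[1,2,6]
Step 3: ref 3 → FAULT (evict 1), frames=[3,2,6]
Step 4: ref 2 → HIT, frames=[3,2,6]
Step 5: ref 3 → HIT, frames=[3,2,6]
Step 6: ref 4 → FAULT (evict 2), frames=[3,4,6]
Step 7: ref 5 → FAULT (evict 6), frames=[3,4,5]
Step 8: ref 2 → FAULT (evict 3), frames=[2,4,5]
Step 9: ref 3 → FAULT (evict 4), frames=[2,3,5]
Step 10: ref 3 → HIT, frames=[2,3,5]
Total faults: 8

Answer: 8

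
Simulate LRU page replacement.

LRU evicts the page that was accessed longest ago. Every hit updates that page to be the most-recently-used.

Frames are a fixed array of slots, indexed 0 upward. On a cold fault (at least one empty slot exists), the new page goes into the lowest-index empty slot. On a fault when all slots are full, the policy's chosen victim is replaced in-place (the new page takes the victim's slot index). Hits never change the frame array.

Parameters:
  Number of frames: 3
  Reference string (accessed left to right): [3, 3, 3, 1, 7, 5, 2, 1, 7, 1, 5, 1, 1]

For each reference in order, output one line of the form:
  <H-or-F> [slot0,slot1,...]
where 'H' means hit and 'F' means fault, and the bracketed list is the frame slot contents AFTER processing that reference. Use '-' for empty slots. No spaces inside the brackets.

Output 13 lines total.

F [3,-,-]
H [3,-,-]
H [3,-,-]
F [3,1,-]
F [3,1,7]
F [5,1,7]
F [5,2,7]
F [5,2,1]
F [7,2,1]
H [7,2,1]
F [7,5,1]
H [7,5,1]
H [7,5,1]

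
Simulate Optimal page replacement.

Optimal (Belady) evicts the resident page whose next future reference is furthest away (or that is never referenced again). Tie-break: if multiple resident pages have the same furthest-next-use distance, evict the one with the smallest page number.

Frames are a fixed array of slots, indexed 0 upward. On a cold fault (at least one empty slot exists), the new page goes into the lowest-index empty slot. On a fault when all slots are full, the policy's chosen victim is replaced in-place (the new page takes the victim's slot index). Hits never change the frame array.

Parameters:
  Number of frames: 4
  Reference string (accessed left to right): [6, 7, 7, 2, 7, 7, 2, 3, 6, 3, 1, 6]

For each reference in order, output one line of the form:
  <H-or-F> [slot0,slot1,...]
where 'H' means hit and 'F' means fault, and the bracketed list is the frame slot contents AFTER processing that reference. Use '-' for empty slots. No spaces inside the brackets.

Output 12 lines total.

F [6,-,-,-]
F [6,7,-,-]
H [6,7,-,-]
F [6,7,2,-]
H [6,7,2,-]
H [6,7,2,-]
H [6,7,2,-]
F [6,7,2,3]
H [6,7,2,3]
H [6,7,2,3]
F [6,7,1,3]
H [6,7,1,3]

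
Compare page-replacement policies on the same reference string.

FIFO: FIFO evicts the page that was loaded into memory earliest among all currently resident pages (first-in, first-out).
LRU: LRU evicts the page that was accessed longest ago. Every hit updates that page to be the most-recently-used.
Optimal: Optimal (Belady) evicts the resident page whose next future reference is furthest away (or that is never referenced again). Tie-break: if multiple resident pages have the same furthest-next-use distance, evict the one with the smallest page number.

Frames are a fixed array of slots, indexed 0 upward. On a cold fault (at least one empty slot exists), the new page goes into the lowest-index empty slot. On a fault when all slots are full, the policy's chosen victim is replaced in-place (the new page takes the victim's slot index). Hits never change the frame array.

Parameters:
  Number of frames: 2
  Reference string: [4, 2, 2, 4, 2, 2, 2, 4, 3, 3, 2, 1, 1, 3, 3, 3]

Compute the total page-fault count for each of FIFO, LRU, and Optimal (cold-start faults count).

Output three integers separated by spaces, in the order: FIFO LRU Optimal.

--- FIFO ---
  step 0: ref 4 -> FAULT, frames=[4,-] (faults so far: 1)
  step 1: ref 2 -> FAULT, frames=[4,2] (faults so far: 2)
  step 2: ref 2 -> HIT, frames=[4,2] (faults so far: 2)
  step 3: ref 4 -> HIT, frames=[4,2] (faults so far: 2)
  step 4: ref 2 -> HIT, frames=[4,2] (faults so far: 2)
  step 5: ref 2 -> HIT, frames=[4,2] (faults so far: 2)
  step 6: ref 2 -> HIT, frames=[4,2] (faults so far: 2)
  step 7: ref 4 -> HIT, frames=[4,2] (faults so far: 2)
  step 8: ref 3 -> FAULT, evict 4, frames=[3,2] (faults so far: 3)
  step 9: ref 3 -> HIT, frames=[3,2] (faults so far: 3)
  step 10: ref 2 -> HIT, frames=[3,2] (faults so far: 3)
  step 11: ref 1 -> FAULT, evict 2, frames=[3,1] (faults so far: 4)
  step 12: ref 1 -> HIT, frames=[3,1] (faults so far: 4)
  step 13: ref 3 -> HIT, frames=[3,1] (faults so far: 4)
  step 14: ref 3 -> HIT, frames=[3,1] (faults so far: 4)
  step 15: ref 3 -> HIT, frames=[3,1] (faults so far: 4)
  FIFO total faults: 4
--- LRU ---
  step 0: ref 4 -> FAULT, frames=[4,-] (faults so far: 1)
  step 1: ref 2 -> FAULT, frames=[4,2] (faults so far: 2)
  step 2: ref 2 -> HIT, frames=[4,2] (faults so far: 2)
  step 3: ref 4 -> HIT, frames=[4,2] (faults so far: 2)
  step 4: ref 2 -> HIT, frames=[4,2] (faults so far: 2)
  step 5: ref 2 -> HIT, frames=[4,2] (faults so far: 2)
  step 6: ref 2 -> HIT, frames=[4,2] (faults so far: 2)
  step 7: ref 4 -> HIT, frames=[4,2] (faults so far: 2)
  step 8: ref 3 -> FAULT, evict 2, frames=[4,3] (faults so far: 3)
  step 9: ref 3 -> HIT, frames=[4,3] (faults so far: 3)
  step 10: ref 2 -> FAULT, evict 4, frames=[2,3] (faults so far: 4)
  step 11: ref 1 -> FAULT, evict 3, frames=[2,1] (faults so far: 5)
  step 12: ref 1 -> HIT, frames=[2,1] (faults so far: 5)
  step 13: ref 3 -> FAULT, evict 2, frames=[3,1] (faults so far: 6)
  step 14: ref 3 -> HIT, frames=[3,1] (faults so far: 6)
  step 15: ref 3 -> HIT, frames=[3,1] (faults so far: 6)
  LRU total faults: 6
--- Optimal ---
  step 0: ref 4 -> FAULT, frames=[4,-] (faults so far: 1)
  step 1: ref 2 -> FAULT, frames=[4,2] (faults so far: 2)
  step 2: ref 2 -> HIT, frames=[4,2] (faults so far: 2)
  step 3: ref 4 -> HIT, frames=[4,2] (faults so far: 2)
  step 4: ref 2 -> HIT, frames=[4,2] (faults so far: 2)
  step 5: ref 2 -> HIT, frames=[4,2] (faults so far: 2)
  step 6: ref 2 -> HIT, frames=[4,2] (faults so far: 2)
  step 7: ref 4 -> HIT, frames=[4,2] (faults so far: 2)
  step 8: ref 3 -> FAULT, evict 4, frames=[3,2] (faults so far: 3)
  step 9: ref 3 -> HIT, frames=[3,2] (faults so far: 3)
  step 10: ref 2 -> HIT, frames=[3,2] (faults so far: 3)
  step 11: ref 1 -> FAULT, evict 2, frames=[3,1] (faults so far: 4)
  step 12: ref 1 -> HIT, frames=[3,1] (faults so far: 4)
  step 13: ref 3 -> HIT, frames=[3,1] (faults so far: 4)
  step 14: ref 3 -> HIT, frames=[3,1] (faults so far: 4)
  step 15: ref 3 -> HIT, frames=[3,1] (faults so far: 4)
  Optimal total faults: 4

Answer: 4 6 4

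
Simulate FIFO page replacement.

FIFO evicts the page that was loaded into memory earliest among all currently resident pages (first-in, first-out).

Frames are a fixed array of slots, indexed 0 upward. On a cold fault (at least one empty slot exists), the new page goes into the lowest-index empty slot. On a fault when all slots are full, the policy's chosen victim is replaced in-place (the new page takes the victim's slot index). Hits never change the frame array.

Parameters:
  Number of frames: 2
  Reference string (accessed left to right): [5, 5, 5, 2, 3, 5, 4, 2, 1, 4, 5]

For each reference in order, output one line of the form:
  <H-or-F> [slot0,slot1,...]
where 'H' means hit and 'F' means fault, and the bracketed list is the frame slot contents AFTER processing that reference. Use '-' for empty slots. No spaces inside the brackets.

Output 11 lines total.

F [5,-]
H [5,-]
H [5,-]
F [5,2]
F [3,2]
F [3,5]
F [4,5]
F [4,2]
F [1,2]
F [1,4]
F [5,4]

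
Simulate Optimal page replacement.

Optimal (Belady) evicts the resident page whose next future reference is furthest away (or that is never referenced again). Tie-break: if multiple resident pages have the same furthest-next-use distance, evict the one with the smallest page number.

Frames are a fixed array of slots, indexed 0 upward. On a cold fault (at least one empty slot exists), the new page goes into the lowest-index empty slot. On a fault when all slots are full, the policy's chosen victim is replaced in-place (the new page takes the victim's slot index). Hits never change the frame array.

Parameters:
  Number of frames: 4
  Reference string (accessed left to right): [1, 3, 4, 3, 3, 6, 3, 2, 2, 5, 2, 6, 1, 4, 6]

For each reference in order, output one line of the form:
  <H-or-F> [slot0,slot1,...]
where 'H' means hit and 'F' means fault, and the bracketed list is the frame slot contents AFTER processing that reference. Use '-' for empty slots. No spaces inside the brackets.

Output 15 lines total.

F [1,-,-,-]
F [1,3,-,-]
F [1,3,4,-]
H [1,3,4,-]
H [1,3,4,-]
F [1,3,4,6]
H [1,3,4,6]
F [1,2,4,6]
H [1,2,4,6]
F [1,2,5,6]
H [1,2,5,6]
H [1,2,5,6]
H [1,2,5,6]
F [4,2,5,6]
H [4,2,5,6]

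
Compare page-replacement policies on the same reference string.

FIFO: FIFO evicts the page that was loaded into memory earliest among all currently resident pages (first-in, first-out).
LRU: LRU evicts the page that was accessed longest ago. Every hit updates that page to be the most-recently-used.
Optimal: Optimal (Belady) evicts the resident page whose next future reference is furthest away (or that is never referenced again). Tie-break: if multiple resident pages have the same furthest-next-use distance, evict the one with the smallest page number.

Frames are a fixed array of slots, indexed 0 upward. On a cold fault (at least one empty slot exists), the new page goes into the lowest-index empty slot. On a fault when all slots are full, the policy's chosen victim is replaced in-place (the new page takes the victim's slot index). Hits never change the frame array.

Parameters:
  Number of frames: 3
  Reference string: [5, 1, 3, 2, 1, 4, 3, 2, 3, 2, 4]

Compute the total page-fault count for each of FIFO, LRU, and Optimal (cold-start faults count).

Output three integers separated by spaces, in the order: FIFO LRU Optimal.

Answer: 5 7 5

Derivation:
--- FIFO ---
  step 0: ref 5 -> FAULT, frames=[5,-,-] (faults so far: 1)
  step 1: ref 1 -> FAULT, frames=[5,1,-] (faults so far: 2)
  step 2: ref 3 -> FAULT, frames=[5,1,3] (faults so far: 3)
  step 3: ref 2 -> FAULT, evict 5, frames=[2,1,3] (faults so far: 4)
  step 4: ref 1 -> HIT, frames=[2,1,3] (faults so far: 4)
  step 5: ref 4 -> FAULT, evict 1, frames=[2,4,3] (faults so far: 5)
  step 6: ref 3 -> HIT, frames=[2,4,3] (faults so far: 5)
  step 7: ref 2 -> HIT, frames=[2,4,3] (faults so far: 5)
  step 8: ref 3 -> HIT, frames=[2,4,3] (faults so far: 5)
  step 9: ref 2 -> HIT, frames=[2,4,3] (faults so far: 5)
  step 10: ref 4 -> HIT, frames=[2,4,3] (faults so far: 5)
  FIFO total faults: 5
--- LRU ---
  step 0: ref 5 -> FAULT, frames=[5,-,-] (faults so far: 1)
  step 1: ref 1 -> FAULT, frames=[5,1,-] (faults so far: 2)
  step 2: ref 3 -> FAULT, frames=[5,1,3] (faults so far: 3)
  step 3: ref 2 -> FAULT, evict 5, frames=[2,1,3] (faults so far: 4)
  step 4: ref 1 -> HIT, frames=[2,1,3] (faults so far: 4)
  step 5: ref 4 -> FAULT, evict 3, frames=[2,1,4] (faults so far: 5)
  step 6: ref 3 -> FAULT, evict 2, frames=[3,1,4] (faults so far: 6)
  step 7: ref 2 -> FAULT, evict 1, frames=[3,2,4] (faults so far: 7)
  step 8: ref 3 -> HIT, frames=[3,2,4] (faults so far: 7)
  step 9: ref 2 -> HIT, frames=[3,2,4] (faults so far: 7)
  step 10: ref 4 -> HIT, frames=[3,2,4] (faults so far: 7)
  LRU total faults: 7
--- Optimal ---
  step 0: ref 5 -> FAULT, frames=[5,-,-] (faults so far: 1)
  step 1: ref 1 -> FAULT, frames=[5,1,-] (faults so far: 2)
  step 2: ref 3 -> FAULT, frames=[5,1,3] (faults so far: 3)
  step 3: ref 2 -> FAULT, evict 5, frames=[2,1,3] (faults so far: 4)
  step 4: ref 1 -> HIT, frames=[2,1,3] (faults so far: 4)
  step 5: ref 4 -> FAULT, evict 1, frames=[2,4,3] (faults so far: 5)
  step 6: ref 3 -> HIT, frames=[2,4,3] (faults so far: 5)
  step 7: ref 2 -> HIT, frames=[2,4,3] (faults so far: 5)
  step 8: ref 3 -> HIT, frames=[2,4,3] (faults so far: 5)
  step 9: ref 2 -> HIT, frames=[2,4,3] (faults so far: 5)
  step 10: ref 4 -> HIT, frames=[2,4,3] (faults so far: 5)
  Optimal total faults: 5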